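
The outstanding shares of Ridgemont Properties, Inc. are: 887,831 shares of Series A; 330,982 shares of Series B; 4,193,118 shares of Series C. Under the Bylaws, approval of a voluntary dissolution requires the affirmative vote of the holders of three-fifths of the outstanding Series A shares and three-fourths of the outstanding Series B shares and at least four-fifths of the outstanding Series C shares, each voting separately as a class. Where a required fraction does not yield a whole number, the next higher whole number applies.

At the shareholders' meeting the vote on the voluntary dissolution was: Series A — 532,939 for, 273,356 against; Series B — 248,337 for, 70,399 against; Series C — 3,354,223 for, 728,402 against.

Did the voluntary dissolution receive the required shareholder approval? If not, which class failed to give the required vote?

Not approved — the Series C shares did not give the required vote.

Series A: 3/5 of 887831 = 532698.60, rounded up to 532699; 532,699 required, 532,939 in favor — approved.
Series B: 3/4 of 330982 = 248236.50, rounded up to 248237; 248,237 required, 248,337 in favor — approved.
Series C: 4/5 of 4193118 = 3354494.40, rounded up to 3354495; 3,354,495 required, 3,354,223 in favor — not approved.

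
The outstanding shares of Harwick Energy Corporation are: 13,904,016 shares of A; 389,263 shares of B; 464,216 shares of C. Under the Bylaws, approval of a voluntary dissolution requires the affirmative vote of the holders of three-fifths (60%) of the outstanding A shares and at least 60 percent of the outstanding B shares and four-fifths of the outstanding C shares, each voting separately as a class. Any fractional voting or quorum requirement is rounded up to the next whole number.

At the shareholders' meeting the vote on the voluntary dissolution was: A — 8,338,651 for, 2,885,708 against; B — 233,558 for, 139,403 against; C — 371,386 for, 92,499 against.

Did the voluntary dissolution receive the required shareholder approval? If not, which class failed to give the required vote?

Not approved — the A shares did not give the required vote.

A: 3/5 of 13904016 = 8342409.60, rounded up to 8342410; 8,342,410 required, 8,338,651 in favor — not approved.
B: 3/5 of 389263 = 233557.80, rounded up to 233558; 233,558 required, 233,558 in favor — approved.
C: 4/5 of 464216 = 371372.80, rounded up to 371373; 371,373 required, 371,386 in favor — approved.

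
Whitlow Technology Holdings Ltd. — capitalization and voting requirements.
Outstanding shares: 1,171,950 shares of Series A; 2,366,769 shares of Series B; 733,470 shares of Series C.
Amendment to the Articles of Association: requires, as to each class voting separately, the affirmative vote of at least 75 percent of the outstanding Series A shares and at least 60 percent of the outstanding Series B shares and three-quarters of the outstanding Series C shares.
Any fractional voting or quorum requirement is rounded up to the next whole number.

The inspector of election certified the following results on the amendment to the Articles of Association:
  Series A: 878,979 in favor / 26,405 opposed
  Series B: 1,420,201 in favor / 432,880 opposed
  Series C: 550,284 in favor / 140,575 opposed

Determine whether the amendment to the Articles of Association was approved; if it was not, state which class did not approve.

Series A: 3/4 of 1171950 = 878962.50, rounded up to 878963; 878,963 required, 878,979 in favor — approved.
Series B: 3/5 of 2366769 = 1420061.40, rounded up to 1420062; 1,420,062 required, 1,420,201 in favor — approved.
Series C: 3/4 of 733470 = 550102.50, rounded up to 550103; 550,103 required, 550,284 in favor — approved.

Approved — every class gave the required vote.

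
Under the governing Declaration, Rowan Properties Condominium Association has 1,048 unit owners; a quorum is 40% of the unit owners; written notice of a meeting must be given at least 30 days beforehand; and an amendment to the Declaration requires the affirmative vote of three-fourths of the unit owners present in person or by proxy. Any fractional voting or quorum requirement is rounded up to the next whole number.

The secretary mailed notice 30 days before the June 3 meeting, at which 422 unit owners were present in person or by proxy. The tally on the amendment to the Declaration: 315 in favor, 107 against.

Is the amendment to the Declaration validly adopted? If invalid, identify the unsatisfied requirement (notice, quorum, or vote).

Notice: 30 days given; 30 required. Satisfied.
Quorum: 40% of 1,048 = 419.20, rounded up to 420; 422 present. Satisfied.
Vote: requires three-fourths of those present (422); 3/4 of 422 = 316.50, rounded up to 317, so 317 needed; 315 in favor. Not satisfied.

Invalid — vote requirement not satisfied.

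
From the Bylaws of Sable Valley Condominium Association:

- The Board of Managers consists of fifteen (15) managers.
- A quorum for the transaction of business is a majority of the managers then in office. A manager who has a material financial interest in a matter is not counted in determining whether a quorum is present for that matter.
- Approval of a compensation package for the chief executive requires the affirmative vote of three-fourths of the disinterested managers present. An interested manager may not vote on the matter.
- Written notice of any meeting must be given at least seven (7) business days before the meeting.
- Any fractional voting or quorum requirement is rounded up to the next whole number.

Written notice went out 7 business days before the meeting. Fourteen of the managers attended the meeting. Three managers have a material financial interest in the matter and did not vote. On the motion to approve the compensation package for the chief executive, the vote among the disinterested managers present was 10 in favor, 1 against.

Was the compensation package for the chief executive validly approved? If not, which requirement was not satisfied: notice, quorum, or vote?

Valid — all requirements satisfied.

Notice: 7 business days given; 7 required (7 ≥ 7). Satisfied.
Quorum: 14 present, but the 3 interested managers do not count, leaving 11. Quorum is 8. Satisfied.
Vote: the compensation package for the chief executive requires three-fourths of the disinterested managers present (14 − 3 = 11). 3/4 of 11 = 8.25, rounded up to 9, so 9 affirmative votes are needed; 10 voted in favor. Satisfied.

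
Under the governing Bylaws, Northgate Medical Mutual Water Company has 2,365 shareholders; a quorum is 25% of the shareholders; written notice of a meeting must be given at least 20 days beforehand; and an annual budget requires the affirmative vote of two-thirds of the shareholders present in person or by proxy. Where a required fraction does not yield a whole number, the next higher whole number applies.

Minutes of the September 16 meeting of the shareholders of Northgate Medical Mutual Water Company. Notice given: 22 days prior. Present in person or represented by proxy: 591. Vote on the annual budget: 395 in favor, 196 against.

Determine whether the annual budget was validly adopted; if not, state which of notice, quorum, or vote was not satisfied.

Notice: 22 days given; 20 required. Satisfied.
Quorum: 25% of 2,365 = 591.25, rounded up to 592; 591 present. Not satisfied.
Vote: requires two-thirds of those present (591); 2/3 of 591 = 394, so 394 needed; 395 in favor. Satisfied.

Invalid — quorum requirement not satisfied.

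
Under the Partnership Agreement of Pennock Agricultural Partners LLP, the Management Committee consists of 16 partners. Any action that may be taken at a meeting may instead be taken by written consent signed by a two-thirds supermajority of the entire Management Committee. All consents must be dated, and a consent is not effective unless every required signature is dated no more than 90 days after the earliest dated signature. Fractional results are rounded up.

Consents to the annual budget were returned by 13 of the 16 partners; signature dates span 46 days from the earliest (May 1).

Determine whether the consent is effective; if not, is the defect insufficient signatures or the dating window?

Effective — both the signature and dating-window requirements are satisfied.

Signatures required: a two-thirds supermajority of 16 — 2/3 of 16 = 10.67, rounded up to 11, so 11 needed; 13 signed. Sufficient.
Dating window: the latest signature is 46 days after the earliest; the limit is 90 days. Within the window.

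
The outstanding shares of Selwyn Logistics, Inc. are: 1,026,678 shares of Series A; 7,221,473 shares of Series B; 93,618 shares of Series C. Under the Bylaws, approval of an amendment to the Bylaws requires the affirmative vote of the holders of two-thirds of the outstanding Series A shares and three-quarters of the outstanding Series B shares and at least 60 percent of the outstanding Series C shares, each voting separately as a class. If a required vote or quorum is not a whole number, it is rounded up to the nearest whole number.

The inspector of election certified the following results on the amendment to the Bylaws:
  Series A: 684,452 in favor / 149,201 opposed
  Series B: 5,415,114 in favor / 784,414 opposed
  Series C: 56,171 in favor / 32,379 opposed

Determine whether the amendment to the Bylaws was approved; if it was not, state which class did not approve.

Not approved — the Series B shares did not give the required vote.

Series A: 2/3 of 1026678 = 684452; 684,452 required, 684,452 in favor — approved.
Series B: 3/4 of 7221473 = 5416104.75, rounded up to 5416105; 5,416,105 required, 5,415,114 in favor — not approved.
Series C: 3/5 of 93618 = 56170.80, rounded up to 56171; 56,171 required, 56,171 in favor — approved.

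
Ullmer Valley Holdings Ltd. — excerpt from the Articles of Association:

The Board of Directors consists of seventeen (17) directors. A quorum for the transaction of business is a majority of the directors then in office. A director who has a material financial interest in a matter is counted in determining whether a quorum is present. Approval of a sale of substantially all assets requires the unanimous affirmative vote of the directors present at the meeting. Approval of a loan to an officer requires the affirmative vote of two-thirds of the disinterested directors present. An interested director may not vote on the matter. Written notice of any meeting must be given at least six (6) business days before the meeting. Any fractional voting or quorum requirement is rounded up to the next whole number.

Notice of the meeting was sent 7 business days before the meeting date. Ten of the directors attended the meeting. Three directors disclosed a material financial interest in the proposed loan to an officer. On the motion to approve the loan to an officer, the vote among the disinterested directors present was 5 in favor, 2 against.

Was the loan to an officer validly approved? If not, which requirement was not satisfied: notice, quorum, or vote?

Notice: 7 business days given; 6 required (7 ≥ 6). Satisfied.
Quorum: 10 present (interested directors count toward quorum); quorum is 9. Satisfied.
Vote: the loan to an officer requires two-thirds of the disinterested directors present (10 − 3 = 7). 2/3 of 7 = 4.67, rounded up to 5, so 5 affirmative votes are needed; 5 voted in favor. Satisfied.

Valid — all requirements satisfied.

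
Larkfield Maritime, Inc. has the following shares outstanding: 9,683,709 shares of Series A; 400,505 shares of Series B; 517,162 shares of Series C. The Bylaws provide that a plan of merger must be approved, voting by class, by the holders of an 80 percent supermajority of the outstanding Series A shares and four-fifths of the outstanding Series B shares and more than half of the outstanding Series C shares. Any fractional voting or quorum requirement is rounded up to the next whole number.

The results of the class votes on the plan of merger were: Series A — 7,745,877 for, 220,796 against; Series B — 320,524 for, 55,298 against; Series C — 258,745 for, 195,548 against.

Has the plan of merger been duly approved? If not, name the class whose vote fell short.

Series A: 4/5 of 9683709 = 7746967.20, rounded up to 7746968; 7,746,968 required, 7,745,877 in favor — not approved.
Series B: 4/5 of 400505 = 320404; 320,404 required, 320,524 in favor — approved.
Series C: a majority of 517162 is 258582; 258,582 required, 258,745 in favor — approved.

Not approved — the Series A shares did not give the required vote.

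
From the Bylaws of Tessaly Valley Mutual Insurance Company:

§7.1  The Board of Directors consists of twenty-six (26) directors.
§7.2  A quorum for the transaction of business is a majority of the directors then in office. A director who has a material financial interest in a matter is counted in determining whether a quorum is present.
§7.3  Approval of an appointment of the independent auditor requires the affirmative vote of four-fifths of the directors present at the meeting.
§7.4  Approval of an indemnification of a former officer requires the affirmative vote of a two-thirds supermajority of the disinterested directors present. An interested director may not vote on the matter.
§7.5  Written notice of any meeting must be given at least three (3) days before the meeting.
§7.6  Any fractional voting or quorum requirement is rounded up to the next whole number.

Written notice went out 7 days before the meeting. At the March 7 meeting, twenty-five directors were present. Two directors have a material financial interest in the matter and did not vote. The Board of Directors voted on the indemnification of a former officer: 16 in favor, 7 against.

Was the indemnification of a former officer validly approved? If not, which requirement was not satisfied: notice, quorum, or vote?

Notice: 7 days given; 3 required (7 ≥ 3). Satisfied.
Quorum: 25 present (interested directors count toward quorum); quorum is 14. Satisfied.
Vote: the indemnification of a former officer requires two-thirds of the disinterested directors present (25 − 2 = 23). 2/3 of 23 = 15.33, rounded up to 16, so 16 affirmative votes are needed; 16 voted in favor. Satisfied.

Valid — all requirements satisfied.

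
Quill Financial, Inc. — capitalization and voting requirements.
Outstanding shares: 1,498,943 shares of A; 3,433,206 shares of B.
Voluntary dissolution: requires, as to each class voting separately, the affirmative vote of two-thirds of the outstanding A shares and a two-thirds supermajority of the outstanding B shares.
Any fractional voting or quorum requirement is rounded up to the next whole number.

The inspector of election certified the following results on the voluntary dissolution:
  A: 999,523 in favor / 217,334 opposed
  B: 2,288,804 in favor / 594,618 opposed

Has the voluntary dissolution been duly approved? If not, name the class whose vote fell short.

A: 2/3 of 1498943 = 999295.33, rounded up to 999296; 999,296 required, 999,523 in favor — approved.
B: 2/3 of 3433206 = 2288804; 2,288,804 required, 2,288,804 in favor — approved.

Approved — every class gave the required vote.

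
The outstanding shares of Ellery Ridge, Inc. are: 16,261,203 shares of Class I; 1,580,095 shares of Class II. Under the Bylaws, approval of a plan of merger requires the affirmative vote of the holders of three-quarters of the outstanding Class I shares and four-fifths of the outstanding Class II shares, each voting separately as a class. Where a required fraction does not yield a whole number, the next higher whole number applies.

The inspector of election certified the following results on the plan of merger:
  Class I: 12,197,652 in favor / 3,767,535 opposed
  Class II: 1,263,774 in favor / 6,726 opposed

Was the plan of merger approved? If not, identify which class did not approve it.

Not approved — the Class II shares did not give the required vote.

Class I: 3/4 of 16261203 = 12195902.25, rounded up to 12195903; 12,195,903 required, 12,197,652 in favor — approved.
Class II: 4/5 of 1580095 = 1264076; 1,264,076 required, 1,263,774 in favor — not approved.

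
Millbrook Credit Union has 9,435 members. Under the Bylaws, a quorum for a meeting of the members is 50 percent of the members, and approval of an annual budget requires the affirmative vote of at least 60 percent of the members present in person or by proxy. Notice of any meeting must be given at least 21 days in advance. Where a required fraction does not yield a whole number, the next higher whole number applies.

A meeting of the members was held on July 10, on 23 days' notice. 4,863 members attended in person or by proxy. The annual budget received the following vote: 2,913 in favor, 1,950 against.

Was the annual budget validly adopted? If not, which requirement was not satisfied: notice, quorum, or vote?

Invalid — vote requirement not satisfied.

Notice: 23 days given; 21 required. Satisfied.
Quorum: 50% of 9,435 = 4,717.50, rounded up to 4,718; 4,863 present. Satisfied.
Vote: requires three-fifths of those present (4,863); 3/5 of 4863 = 2917.80, rounded up to 2918, so 2,918 needed; 2,913 in favor. Not satisfied.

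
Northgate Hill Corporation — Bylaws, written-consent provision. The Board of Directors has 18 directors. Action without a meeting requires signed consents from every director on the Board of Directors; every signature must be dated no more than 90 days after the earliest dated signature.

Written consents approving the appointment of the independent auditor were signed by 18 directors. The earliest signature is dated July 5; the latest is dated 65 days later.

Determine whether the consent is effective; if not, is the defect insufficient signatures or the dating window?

Signatures required: every one of 18 — unanimous means all 18, so 18 needed; 18 signed. Sufficient.
Dating window: the latest signature is 65 days after the earliest; the limit is 90 days. Within the window.

Effective — both the signature and dating-window requirements are satisfied.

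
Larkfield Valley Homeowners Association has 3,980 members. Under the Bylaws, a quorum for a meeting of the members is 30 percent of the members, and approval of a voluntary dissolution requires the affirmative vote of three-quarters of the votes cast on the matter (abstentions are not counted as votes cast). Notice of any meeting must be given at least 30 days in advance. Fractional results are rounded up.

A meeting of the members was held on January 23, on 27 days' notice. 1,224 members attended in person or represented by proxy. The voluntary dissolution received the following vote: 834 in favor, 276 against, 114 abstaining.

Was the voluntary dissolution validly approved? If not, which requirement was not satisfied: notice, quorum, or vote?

Notice: 27 days given; 30 required. Not satisfied.
Quorum: 30% of 3,980 = 1,194; 1,224 present. Satisfied.
Vote: requires three-fourths of the votes cast (1,224 − 114 abstaining = 1,110); 3/4 of 1110 = 832.50, rounded up to 833, so 833 needed; 834 in favor. Satisfied.

Invalid — notice requirement not satisfied.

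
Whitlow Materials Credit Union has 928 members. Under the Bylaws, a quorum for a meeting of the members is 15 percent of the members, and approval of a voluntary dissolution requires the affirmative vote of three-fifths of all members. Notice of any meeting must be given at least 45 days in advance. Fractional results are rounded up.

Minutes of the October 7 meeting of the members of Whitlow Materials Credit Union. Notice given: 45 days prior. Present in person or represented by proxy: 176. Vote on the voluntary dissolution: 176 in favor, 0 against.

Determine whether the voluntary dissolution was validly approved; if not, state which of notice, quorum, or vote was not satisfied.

Invalid — vote requirement not satisfied.

Notice: 45 days given; 45 required. Satisfied.
Quorum: 15% of 928 = 139.20, rounded up to 140; 176 present. Satisfied.
Vote: requires three-fifths of all members (928); 3/5 of 928 = 556.80, rounded up to 557, so 557 needed; 176 in favor. Not satisfied.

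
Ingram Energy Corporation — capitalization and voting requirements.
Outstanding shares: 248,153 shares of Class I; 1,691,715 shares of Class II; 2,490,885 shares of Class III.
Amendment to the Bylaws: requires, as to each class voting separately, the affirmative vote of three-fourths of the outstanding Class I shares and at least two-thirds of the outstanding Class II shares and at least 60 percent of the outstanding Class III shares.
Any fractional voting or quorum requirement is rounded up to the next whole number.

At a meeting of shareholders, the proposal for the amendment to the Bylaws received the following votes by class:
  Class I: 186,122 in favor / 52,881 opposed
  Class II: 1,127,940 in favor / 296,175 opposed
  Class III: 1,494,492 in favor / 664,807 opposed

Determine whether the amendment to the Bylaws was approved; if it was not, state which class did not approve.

Class I: 3/4 of 248153 = 186114.75, rounded up to 186115; 186,115 required, 186,122 in favor — approved.
Class II: 2/3 of 1691715 = 1127810; 1,127,810 required, 1,127,940 in favor — approved.
Class III: 3/5 of 2490885 = 1494531; 1,494,531 required, 1,494,492 in favor — not approved.

Not approved — the Class III shares did not give the required vote.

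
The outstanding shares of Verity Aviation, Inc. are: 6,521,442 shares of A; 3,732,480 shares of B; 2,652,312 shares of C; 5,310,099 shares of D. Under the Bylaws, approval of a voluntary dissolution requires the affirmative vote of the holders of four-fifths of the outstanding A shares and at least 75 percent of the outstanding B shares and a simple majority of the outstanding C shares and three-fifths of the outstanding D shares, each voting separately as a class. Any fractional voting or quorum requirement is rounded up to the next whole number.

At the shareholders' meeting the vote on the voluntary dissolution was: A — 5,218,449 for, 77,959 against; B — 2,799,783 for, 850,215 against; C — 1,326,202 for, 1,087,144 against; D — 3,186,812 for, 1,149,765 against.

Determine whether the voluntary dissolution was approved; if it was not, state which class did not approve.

Approved — every class gave the required vote.

A: 4/5 of 6521442 = 5217153.60, rounded up to 5217154; 5,217,154 required, 5,218,449 in favor — approved.
B: 3/4 of 3732480 = 2799360; 2,799,360 required, 2,799,783 in favor — approved.
C: a majority of 2652312 is 1326157; 1,326,157 required, 1,326,202 in favor — approved.
D: 3/5 of 5310099 = 3186059.40, rounded up to 3186060; 3,186,060 required, 3,186,812 in favor — approved.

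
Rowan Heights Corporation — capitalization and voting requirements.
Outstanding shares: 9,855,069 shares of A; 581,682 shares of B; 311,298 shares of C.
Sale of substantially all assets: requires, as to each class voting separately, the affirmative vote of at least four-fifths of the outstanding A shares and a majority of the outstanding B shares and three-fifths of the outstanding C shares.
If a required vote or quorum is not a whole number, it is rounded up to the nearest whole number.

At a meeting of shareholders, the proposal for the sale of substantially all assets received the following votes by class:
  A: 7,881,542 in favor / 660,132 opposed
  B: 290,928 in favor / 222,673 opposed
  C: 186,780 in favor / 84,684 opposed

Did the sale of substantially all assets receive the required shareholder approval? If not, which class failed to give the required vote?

Not approved — the A shares did not give the required vote.

A: 4/5 of 9855069 = 7884055.20, rounded up to 7884056; 7,884,056 required, 7,881,542 in favor — not approved.
B: a majority of 581682 is 290842; 290,842 required, 290,928 in favor — approved.
C: 3/5 of 311298 = 186778.80, rounded up to 186779; 186,779 required, 186,780 in favor — approved.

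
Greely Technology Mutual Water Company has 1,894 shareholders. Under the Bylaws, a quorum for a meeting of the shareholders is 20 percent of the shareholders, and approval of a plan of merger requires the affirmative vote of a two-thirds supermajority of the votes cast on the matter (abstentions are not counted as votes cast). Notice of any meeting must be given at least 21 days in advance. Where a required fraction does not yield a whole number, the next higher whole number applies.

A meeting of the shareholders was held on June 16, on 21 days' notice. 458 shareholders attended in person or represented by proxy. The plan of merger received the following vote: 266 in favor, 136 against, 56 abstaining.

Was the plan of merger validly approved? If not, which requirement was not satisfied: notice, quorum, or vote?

Invalid — vote requirement not satisfied.

Notice: 21 days given; 21 required. Satisfied.
Quorum: 20% of 1,894 = 378.80, rounded up to 379; 458 present. Satisfied.
Vote: requires two-thirds of the votes cast (458 − 56 abstaining = 402); 2/3 of 402 = 268, so 268 needed; 266 in favor. Not satisfied.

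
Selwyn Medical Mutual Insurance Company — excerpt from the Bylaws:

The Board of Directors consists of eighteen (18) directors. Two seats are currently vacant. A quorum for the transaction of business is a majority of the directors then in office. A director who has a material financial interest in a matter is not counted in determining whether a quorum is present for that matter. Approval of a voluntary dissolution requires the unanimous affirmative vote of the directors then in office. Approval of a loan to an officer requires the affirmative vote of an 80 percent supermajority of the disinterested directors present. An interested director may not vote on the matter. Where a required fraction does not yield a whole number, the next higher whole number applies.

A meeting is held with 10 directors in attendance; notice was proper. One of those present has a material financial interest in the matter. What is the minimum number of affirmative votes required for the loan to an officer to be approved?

The loan to an officer requires four-fifths of the disinterested directors present (10 − 1 = 9).
4/5 of 9 = 7.20, rounded up to 8.

8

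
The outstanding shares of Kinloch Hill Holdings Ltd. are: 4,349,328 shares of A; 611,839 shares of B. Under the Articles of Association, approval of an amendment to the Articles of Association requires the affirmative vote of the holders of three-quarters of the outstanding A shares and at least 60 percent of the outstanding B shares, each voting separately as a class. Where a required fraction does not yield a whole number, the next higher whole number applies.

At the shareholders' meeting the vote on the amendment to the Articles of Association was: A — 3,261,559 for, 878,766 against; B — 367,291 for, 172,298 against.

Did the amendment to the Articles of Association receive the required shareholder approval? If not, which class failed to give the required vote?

Not approved — the A shares did not give the required vote.

A: 3/4 of 4349328 = 3261996; 3,261,996 required, 3,261,559 in favor — not approved.
B: 3/5 of 611839 = 367103.40, rounded up to 367104; 367,104 required, 367,291 in favor — approved.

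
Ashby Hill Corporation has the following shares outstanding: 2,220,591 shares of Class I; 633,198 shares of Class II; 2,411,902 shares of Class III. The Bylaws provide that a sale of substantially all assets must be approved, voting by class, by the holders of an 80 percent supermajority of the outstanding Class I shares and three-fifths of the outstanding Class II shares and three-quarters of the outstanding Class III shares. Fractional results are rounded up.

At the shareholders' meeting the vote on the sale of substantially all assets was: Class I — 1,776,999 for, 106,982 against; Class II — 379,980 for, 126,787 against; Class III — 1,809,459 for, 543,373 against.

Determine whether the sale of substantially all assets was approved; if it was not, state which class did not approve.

Approved — every class gave the required vote.

Class I: 4/5 of 2220591 = 1776472.80, rounded up to 1776473; 1,776,473 required, 1,776,999 in favor — approved.
Class II: 3/5 of 633198 = 379918.80, rounded up to 379919; 379,919 required, 379,980 in favor — approved.
Class III: 3/4 of 2411902 = 1808926.50, rounded up to 1808927; 1,808,927 required, 1,809,459 in favor — approved.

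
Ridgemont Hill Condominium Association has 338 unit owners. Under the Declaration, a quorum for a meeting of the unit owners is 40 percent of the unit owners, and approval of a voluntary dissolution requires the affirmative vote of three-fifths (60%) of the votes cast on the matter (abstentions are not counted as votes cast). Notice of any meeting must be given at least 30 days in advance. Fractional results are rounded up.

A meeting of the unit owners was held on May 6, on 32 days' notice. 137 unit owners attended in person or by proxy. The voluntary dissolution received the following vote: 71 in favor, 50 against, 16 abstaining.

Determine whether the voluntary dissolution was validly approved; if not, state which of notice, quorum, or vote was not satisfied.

Invalid — vote requirement not satisfied.

Notice: 32 days given; 30 required. Satisfied.
Quorum: 40% of 338 = 135.20, rounded up to 136; 137 present. Satisfied.
Vote: requires three-fifths of the votes cast (137 − 16 abstaining = 121); 3/5 of 121 = 72.60, rounded up to 73, so 73 needed; 71 in favor. Not satisfied.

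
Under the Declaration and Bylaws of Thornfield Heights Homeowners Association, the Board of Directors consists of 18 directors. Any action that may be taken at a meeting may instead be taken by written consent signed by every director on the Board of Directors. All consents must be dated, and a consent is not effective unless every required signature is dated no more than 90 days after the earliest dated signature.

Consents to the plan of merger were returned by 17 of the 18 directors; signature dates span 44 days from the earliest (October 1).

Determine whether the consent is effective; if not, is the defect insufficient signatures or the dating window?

Not effective — insufficient signatures.

Signatures required: every one of 18 — unanimous means all 18, so 18 needed; 17 signed. Insufficient.
Dating window: the latest signature is 44 days after the earliest; the limit is 90 days. Within the window.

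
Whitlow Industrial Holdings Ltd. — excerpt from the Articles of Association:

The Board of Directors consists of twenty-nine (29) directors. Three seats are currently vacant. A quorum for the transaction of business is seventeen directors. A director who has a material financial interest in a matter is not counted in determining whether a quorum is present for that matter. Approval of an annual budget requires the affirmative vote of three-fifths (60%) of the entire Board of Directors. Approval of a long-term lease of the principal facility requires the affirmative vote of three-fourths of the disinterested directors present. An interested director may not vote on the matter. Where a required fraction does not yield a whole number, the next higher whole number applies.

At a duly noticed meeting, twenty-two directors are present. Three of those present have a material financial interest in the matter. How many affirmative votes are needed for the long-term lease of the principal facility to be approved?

The long-term lease of the principal facility requires three-fourths of the disinterested directors present (22 − 3 = 19).
3/4 of 19 = 14.25, rounded up to 15.

15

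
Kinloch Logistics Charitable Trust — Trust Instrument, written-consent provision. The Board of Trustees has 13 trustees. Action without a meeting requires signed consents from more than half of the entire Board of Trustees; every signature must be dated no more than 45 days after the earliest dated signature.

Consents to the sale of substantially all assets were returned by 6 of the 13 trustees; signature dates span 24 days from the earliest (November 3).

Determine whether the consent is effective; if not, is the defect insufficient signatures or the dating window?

Not effective — insufficient signatures.

Signatures required: more than half of 13 — a majority of 13 is 7, so 7 needed; 6 signed. Insufficient.
Dating window: the latest signature is 24 days after the earliest; the limit is 45 days. Within the window.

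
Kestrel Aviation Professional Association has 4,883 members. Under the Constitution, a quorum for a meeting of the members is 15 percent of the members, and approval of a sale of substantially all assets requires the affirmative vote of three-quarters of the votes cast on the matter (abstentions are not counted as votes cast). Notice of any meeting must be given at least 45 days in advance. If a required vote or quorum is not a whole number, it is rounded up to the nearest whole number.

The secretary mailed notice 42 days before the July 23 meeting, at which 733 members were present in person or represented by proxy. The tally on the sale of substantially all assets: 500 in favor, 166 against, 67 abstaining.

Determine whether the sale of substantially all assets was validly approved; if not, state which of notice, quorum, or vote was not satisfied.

Invalid — notice requirement not satisfied.

Notice: 42 days given; 45 required. Not satisfied.
Quorum: 15% of 4,883 = 732.45, rounded up to 733; 733 present. Satisfied.
Vote: requires three-fourths of the votes cast (733 − 67 abstaining = 666); 3/4 of 666 = 499.50, rounded up to 500, so 500 needed; 500 in favor. Satisfied.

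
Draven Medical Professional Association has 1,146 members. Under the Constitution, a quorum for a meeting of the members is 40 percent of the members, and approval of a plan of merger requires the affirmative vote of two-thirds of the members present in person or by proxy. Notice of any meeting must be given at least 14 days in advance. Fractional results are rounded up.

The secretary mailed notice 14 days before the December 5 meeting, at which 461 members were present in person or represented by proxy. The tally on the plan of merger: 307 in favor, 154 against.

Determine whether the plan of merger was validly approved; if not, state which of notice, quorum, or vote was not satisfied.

Notice: 14 days given; 14 required. Satisfied.
Quorum: 40% of 1,146 = 458.40, rounded up to 459; 461 present. Satisfied.
Vote: requires two-thirds of those present (461); 2/3 of 461 = 307.33, rounded up to 308, so 308 needed; 307 in favor. Not satisfied.

Invalid — vote requirement not satisfied.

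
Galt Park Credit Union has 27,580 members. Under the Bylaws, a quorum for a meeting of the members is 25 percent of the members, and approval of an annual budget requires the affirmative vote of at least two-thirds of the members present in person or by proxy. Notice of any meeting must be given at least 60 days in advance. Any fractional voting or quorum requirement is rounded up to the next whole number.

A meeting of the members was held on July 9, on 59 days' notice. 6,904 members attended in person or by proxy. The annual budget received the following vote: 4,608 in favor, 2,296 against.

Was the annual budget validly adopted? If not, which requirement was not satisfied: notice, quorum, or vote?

Notice: 59 days given; 60 required. Not satisfied.
Quorum: 25% of 27,580 = 6,895; 6,904 present. Satisfied.
Vote: requires two-thirds of those present (6,904); 2/3 of 6904 = 4602.67, rounded up to 4603, so 4,603 needed; 4,608 in favor. Satisfied.

Invalid — notice requirement not satisfied.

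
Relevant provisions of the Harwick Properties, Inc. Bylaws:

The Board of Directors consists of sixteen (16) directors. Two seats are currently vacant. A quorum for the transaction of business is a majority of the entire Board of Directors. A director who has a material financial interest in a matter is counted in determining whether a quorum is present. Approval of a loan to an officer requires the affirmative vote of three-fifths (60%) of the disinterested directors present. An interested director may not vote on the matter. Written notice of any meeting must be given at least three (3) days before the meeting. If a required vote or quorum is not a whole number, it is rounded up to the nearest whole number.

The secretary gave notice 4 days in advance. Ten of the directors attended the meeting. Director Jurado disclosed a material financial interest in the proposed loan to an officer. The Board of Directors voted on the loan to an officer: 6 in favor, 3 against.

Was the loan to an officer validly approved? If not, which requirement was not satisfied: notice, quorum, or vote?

Notice: 4 days given; 3 required (4 ≥ 3). Satisfied.
Quorum: 10 present (interested directors count toward quorum); quorum is 9. Satisfied.
Vote: the loan to an officer requires three-fifths of the disinterested directors present (10 − 1 = 9). 3/5 of 9 = 5.40, rounded up to 6, so 6 affirmative votes are needed; 6 voted in favor. Satisfied.

Valid — all requirements satisfied.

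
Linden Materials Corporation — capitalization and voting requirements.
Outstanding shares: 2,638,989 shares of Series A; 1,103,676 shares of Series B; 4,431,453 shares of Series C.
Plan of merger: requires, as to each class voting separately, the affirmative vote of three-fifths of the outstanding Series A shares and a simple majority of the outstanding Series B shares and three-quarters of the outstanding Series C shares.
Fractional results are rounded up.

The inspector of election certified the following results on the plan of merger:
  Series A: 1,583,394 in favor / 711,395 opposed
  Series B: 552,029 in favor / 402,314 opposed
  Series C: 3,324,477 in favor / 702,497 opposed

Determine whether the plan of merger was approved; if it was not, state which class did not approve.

Approved — every class gave the required vote.

Series A: 3/5 of 2638989 = 1583393.40, rounded up to 1583394; 1,583,394 required, 1,583,394 in favor — approved.
Series B: a majority of 1103676 is 551839; 551,839 required, 552,029 in favor — approved.
Series C: 3/4 of 4431453 = 3323589.75, rounded up to 3323590; 3,323,590 required, 3,324,477 in favor — approved.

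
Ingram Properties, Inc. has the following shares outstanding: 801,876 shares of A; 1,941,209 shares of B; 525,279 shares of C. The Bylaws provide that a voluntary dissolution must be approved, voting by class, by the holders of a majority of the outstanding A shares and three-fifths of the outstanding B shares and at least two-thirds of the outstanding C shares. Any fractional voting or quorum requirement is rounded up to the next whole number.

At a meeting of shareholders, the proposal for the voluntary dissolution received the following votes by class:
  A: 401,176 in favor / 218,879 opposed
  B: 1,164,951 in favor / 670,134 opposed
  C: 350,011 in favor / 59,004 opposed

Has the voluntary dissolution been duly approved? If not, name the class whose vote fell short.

Not approved — the C shares did not give the required vote.

A: a majority of 801876 is 400939; 400,939 required, 401,176 in favor — approved.
B: 3/5 of 1941209 = 1164725.40, rounded up to 1164726; 1,164,726 required, 1,164,951 in favor — approved.
C: 2/3 of 525279 = 350186; 350,186 required, 350,011 in favor — not approved.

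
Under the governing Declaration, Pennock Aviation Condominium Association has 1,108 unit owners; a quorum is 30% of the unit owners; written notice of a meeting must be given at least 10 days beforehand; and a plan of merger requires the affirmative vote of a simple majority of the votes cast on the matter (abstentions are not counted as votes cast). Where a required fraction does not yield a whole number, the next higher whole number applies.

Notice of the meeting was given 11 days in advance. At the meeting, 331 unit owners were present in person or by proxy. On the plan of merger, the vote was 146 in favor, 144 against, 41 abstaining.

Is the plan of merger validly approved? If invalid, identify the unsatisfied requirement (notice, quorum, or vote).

Invalid — quorum requirement not satisfied.

Notice: 11 days given; 10 required. Satisfied.
Quorum: 30% of 1,108 = 332.40, rounded up to 333; 331 present. Not satisfied.
Vote: requires a majority of the votes cast (331 − 41 abstaining = 290); a majority of 290 is 146, so 146 needed; 146 in favor. Satisfied.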